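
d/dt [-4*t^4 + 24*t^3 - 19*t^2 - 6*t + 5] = -16*t^3 + 72*t^2 - 38*t - 6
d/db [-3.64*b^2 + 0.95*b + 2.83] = 0.95 - 7.28*b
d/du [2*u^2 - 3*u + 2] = 4*u - 3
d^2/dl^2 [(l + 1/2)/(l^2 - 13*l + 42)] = ((25 - 6*l)*(l^2 - 13*l + 42) + (2*l - 13)^2*(2*l + 1))/(l^2 - 13*l + 42)^3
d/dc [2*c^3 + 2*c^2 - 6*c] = 6*c^2 + 4*c - 6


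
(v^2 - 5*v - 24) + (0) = v^2 - 5*v - 24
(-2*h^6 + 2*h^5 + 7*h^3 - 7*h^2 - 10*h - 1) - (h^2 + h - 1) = -2*h^6 + 2*h^5 + 7*h^3 - 8*h^2 - 11*h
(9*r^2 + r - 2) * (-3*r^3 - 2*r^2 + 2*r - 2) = -27*r^5 - 21*r^4 + 22*r^3 - 12*r^2 - 6*r + 4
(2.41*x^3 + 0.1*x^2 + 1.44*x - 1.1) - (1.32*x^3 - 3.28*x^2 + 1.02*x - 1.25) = 1.09*x^3 + 3.38*x^2 + 0.42*x + 0.15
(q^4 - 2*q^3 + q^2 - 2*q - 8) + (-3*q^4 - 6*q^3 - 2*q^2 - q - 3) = -2*q^4 - 8*q^3 - q^2 - 3*q - 11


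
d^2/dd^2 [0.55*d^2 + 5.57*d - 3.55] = 1.10000000000000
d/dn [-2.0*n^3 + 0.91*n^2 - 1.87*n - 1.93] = -6.0*n^2 + 1.82*n - 1.87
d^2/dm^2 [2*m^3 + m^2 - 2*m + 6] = 12*m + 2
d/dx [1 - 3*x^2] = -6*x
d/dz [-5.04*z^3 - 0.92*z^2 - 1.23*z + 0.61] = -15.12*z^2 - 1.84*z - 1.23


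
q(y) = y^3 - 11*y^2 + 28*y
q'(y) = 3*y^2 - 22*y + 28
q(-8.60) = -1690.42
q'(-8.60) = 439.08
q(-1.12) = -46.56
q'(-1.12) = 56.40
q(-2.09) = -115.70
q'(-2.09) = 87.08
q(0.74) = 15.10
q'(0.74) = 13.36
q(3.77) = 2.80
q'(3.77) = -12.30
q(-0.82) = -30.91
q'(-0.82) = 48.06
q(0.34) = 8.29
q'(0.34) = 20.87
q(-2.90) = -198.10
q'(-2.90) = 117.03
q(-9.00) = -1872.00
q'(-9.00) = 469.00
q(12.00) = 480.00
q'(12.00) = 196.00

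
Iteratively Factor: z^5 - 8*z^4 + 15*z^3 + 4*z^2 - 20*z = (z + 1)*(z^4 - 9*z^3 + 24*z^2 - 20*z) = (z - 2)*(z + 1)*(z^3 - 7*z^2 + 10*z) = z*(z - 2)*(z + 1)*(z^2 - 7*z + 10) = z*(z - 5)*(z - 2)*(z + 1)*(z - 2)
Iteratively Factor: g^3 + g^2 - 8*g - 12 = (g + 2)*(g^2 - g - 6) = (g + 2)^2*(g - 3)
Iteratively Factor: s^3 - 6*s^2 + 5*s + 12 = (s + 1)*(s^2 - 7*s + 12) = (s - 4)*(s + 1)*(s - 3)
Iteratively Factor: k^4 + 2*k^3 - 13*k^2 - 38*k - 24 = (k + 1)*(k^3 + k^2 - 14*k - 24) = (k + 1)*(k + 3)*(k^2 - 2*k - 8) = (k + 1)*(k + 2)*(k + 3)*(k - 4)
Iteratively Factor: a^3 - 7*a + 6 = (a - 1)*(a^2 + a - 6) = (a - 2)*(a - 1)*(a + 3)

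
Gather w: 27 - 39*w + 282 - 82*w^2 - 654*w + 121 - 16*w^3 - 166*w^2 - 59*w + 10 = -16*w^3 - 248*w^2 - 752*w + 440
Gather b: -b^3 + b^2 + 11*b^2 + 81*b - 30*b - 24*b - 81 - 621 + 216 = -b^3 + 12*b^2 + 27*b - 486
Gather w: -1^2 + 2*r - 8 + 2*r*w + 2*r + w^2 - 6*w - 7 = 4*r + w^2 + w*(2*r - 6) - 16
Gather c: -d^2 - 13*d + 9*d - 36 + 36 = -d^2 - 4*d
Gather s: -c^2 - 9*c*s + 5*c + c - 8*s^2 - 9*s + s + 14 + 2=-c^2 + 6*c - 8*s^2 + s*(-9*c - 8) + 16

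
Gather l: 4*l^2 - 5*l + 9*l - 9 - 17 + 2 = 4*l^2 + 4*l - 24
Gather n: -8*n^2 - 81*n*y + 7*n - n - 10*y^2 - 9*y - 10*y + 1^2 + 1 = -8*n^2 + n*(6 - 81*y) - 10*y^2 - 19*y + 2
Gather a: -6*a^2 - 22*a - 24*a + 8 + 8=-6*a^2 - 46*a + 16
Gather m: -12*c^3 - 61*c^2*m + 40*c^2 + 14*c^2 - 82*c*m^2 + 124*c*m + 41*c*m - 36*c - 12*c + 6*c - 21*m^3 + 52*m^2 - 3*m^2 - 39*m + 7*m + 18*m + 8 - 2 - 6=-12*c^3 + 54*c^2 - 42*c - 21*m^3 + m^2*(49 - 82*c) + m*(-61*c^2 + 165*c - 14)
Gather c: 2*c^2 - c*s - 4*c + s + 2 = 2*c^2 + c*(-s - 4) + s + 2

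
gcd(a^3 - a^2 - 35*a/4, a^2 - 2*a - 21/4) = a - 7/2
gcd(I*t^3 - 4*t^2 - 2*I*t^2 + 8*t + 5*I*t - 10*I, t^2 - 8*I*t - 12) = 1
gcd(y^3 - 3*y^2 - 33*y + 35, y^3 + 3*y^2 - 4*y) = y - 1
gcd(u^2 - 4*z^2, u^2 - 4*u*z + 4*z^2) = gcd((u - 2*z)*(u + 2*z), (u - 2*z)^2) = -u + 2*z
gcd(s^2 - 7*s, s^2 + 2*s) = s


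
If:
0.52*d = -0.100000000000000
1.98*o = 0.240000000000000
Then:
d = -0.19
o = 0.12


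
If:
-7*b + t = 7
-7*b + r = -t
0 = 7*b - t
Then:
No Solution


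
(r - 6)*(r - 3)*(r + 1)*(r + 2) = r^4 - 6*r^3 - 7*r^2 + 36*r + 36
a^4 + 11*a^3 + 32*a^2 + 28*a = a*(a + 2)^2*(a + 7)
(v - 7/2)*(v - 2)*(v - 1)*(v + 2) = v^4 - 9*v^3/2 - v^2/2 + 18*v - 14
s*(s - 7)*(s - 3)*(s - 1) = s^4 - 11*s^3 + 31*s^2 - 21*s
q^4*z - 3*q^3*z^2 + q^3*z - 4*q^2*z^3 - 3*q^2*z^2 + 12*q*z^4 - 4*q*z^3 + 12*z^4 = (q - 3*z)*(q - 2*z)*(q + 2*z)*(q*z + z)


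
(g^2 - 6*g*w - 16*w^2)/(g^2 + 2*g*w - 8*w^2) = (g^2 - 6*g*w - 16*w^2)/(g^2 + 2*g*w - 8*w^2)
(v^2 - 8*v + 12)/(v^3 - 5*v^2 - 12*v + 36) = 1/(v + 3)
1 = 1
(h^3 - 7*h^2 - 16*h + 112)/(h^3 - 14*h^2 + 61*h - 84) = (h + 4)/(h - 3)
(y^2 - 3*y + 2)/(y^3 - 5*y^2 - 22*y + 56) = (y - 1)/(y^2 - 3*y - 28)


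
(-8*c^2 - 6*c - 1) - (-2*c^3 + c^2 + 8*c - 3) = 2*c^3 - 9*c^2 - 14*c + 2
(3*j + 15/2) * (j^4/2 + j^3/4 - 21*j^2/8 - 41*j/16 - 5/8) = 3*j^5/2 + 9*j^4/2 - 6*j^3 - 219*j^2/8 - 675*j/32 - 75/16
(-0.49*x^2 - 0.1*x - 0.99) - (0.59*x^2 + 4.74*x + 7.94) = -1.08*x^2 - 4.84*x - 8.93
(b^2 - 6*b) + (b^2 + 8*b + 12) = 2*b^2 + 2*b + 12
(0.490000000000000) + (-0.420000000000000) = 0.0700000000000000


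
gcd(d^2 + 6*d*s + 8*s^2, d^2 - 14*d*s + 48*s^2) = 1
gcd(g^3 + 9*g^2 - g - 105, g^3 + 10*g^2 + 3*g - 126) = g^2 + 4*g - 21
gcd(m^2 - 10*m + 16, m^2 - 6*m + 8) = m - 2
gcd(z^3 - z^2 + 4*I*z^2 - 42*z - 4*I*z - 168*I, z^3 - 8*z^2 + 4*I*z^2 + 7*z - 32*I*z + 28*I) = z^2 + z*(-7 + 4*I) - 28*I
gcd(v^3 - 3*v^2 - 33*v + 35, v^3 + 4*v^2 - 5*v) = v^2 + 4*v - 5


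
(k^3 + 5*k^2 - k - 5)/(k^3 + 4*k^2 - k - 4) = (k + 5)/(k + 4)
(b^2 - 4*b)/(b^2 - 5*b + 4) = b/(b - 1)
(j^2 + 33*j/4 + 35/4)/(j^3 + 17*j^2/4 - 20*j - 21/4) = (4*j + 5)/(4*j^2 - 11*j - 3)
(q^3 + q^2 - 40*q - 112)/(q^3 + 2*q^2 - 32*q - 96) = (q - 7)/(q - 6)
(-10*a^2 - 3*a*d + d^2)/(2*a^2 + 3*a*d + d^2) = (-5*a + d)/(a + d)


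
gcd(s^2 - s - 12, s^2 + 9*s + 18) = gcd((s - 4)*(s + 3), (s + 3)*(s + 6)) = s + 3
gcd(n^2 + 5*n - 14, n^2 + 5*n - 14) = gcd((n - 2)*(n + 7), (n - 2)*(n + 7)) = n^2 + 5*n - 14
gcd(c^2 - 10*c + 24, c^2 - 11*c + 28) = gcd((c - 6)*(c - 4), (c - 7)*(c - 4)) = c - 4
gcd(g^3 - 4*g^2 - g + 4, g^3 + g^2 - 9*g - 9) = g + 1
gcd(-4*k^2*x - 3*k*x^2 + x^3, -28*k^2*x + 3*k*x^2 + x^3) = -4*k*x + x^2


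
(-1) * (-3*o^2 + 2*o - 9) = 3*o^2 - 2*o + 9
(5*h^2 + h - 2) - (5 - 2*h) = 5*h^2 + 3*h - 7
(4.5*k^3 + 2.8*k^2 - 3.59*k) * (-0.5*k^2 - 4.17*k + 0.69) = -2.25*k^5 - 20.165*k^4 - 6.776*k^3 + 16.9023*k^2 - 2.4771*k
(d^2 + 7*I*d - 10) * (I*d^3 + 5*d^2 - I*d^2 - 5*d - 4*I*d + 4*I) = I*d^5 - 2*d^4 - I*d^4 + 2*d^3 + 21*I*d^3 - 22*d^2 - 21*I*d^2 + 22*d + 40*I*d - 40*I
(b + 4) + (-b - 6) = -2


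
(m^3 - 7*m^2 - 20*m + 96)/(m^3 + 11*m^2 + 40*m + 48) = (m^2 - 11*m + 24)/(m^2 + 7*m + 12)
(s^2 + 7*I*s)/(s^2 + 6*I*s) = (s + 7*I)/(s + 6*I)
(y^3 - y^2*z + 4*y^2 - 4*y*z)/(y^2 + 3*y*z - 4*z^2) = y*(y + 4)/(y + 4*z)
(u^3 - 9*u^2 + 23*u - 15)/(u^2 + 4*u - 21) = (u^2 - 6*u + 5)/(u + 7)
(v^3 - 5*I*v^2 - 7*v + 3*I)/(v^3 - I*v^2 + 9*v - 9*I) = (v - I)/(v + 3*I)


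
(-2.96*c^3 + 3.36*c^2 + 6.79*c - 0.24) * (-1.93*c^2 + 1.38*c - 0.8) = 5.7128*c^5 - 10.5696*c^4 - 6.0999*c^3 + 7.1454*c^2 - 5.7632*c + 0.192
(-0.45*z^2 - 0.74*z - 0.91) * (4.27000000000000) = -1.9215*z^2 - 3.1598*z - 3.8857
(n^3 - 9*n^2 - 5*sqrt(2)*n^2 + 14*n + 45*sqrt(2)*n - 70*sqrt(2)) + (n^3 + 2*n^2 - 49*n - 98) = 2*n^3 - 5*sqrt(2)*n^2 - 7*n^2 - 35*n + 45*sqrt(2)*n - 70*sqrt(2) - 98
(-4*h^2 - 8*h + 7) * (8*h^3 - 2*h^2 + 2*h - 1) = -32*h^5 - 56*h^4 + 64*h^3 - 26*h^2 + 22*h - 7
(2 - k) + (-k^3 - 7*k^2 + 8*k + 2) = -k^3 - 7*k^2 + 7*k + 4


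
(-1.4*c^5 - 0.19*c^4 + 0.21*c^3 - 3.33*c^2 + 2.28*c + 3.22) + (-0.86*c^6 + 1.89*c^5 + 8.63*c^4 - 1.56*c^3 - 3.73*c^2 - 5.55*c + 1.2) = -0.86*c^6 + 0.49*c^5 + 8.44*c^4 - 1.35*c^3 - 7.06*c^2 - 3.27*c + 4.42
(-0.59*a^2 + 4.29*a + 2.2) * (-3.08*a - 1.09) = 1.8172*a^3 - 12.5701*a^2 - 11.4521*a - 2.398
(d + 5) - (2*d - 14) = 19 - d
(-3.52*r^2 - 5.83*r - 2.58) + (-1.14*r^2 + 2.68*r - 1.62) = -4.66*r^2 - 3.15*r - 4.2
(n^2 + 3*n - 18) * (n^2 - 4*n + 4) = n^4 - n^3 - 26*n^2 + 84*n - 72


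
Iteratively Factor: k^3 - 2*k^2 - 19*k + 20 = (k - 1)*(k^2 - k - 20) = (k - 5)*(k - 1)*(k + 4)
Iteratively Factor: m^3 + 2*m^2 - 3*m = (m)*(m^2 + 2*m - 3) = m*(m + 3)*(m - 1)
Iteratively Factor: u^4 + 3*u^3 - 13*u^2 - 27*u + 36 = (u - 1)*(u^3 + 4*u^2 - 9*u - 36) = (u - 1)*(u + 4)*(u^2 - 9) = (u - 1)*(u + 3)*(u + 4)*(u - 3)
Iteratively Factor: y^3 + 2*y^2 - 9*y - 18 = (y + 3)*(y^2 - y - 6) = (y + 2)*(y + 3)*(y - 3)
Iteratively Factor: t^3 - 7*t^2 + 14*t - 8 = (t - 4)*(t^2 - 3*t + 2) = (t - 4)*(t - 1)*(t - 2)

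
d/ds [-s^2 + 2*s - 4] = 2 - 2*s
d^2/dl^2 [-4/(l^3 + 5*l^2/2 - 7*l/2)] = 16*(l*(6*l + 5)*(2*l^2 + 5*l - 7) - (6*l^2 + 10*l - 7)^2)/(l^3*(2*l^2 + 5*l - 7)^3)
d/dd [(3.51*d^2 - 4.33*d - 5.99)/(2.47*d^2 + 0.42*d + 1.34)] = (12.1693*d^2 + 38.9974*d - 3.2864)/(6.1009*d^4 + 2.0748*d^3 + 6.796*d^2 + 1.1256*d + 1.7956)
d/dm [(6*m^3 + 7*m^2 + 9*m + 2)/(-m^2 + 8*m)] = (-6*m^4 + 96*m^3 + 65*m^2 + 4*m - 16)/(m^2*(m^2 - 16*m + 64))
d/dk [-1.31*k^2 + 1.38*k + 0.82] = 1.38 - 2.62*k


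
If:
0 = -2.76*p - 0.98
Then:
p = -0.36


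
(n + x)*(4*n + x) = 4*n^2 + 5*n*x + x^2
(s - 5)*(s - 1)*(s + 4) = s^3 - 2*s^2 - 19*s + 20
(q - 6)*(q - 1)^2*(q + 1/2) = q^4 - 15*q^3/2 + 9*q^2 + q/2 - 3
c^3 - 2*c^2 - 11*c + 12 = (c - 4)*(c - 1)*(c + 3)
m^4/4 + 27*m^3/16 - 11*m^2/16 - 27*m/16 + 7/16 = (m/4 + 1/4)*(m - 1)*(m - 1/4)*(m + 7)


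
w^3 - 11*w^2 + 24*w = w*(w - 8)*(w - 3)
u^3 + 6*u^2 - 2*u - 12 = (u + 6)*(u - sqrt(2))*(u + sqrt(2))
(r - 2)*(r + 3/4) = r^2 - 5*r/4 - 3/2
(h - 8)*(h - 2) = h^2 - 10*h + 16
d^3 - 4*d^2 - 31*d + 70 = (d - 7)*(d - 2)*(d + 5)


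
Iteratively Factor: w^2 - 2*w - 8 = (w + 2)*(w - 4)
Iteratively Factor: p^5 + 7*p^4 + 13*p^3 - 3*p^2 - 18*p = (p + 3)*(p^4 + 4*p^3 + p^2 - 6*p) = p*(p + 3)*(p^3 + 4*p^2 + p - 6) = p*(p - 1)*(p + 3)*(p^2 + 5*p + 6) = p*(p - 1)*(p + 2)*(p + 3)*(p + 3)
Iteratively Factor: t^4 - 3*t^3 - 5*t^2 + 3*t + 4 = (t + 1)*(t^3 - 4*t^2 - t + 4) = (t - 4)*(t + 1)*(t^2 - 1) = (t - 4)*(t - 1)*(t + 1)*(t + 1)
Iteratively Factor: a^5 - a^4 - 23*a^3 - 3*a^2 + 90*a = (a + 3)*(a^4 - 4*a^3 - 11*a^2 + 30*a) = (a + 3)^2*(a^3 - 7*a^2 + 10*a) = (a - 5)*(a + 3)^2*(a^2 - 2*a) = (a - 5)*(a - 2)*(a + 3)^2*(a)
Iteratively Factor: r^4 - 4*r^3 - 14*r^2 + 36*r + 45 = (r + 1)*(r^3 - 5*r^2 - 9*r + 45) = (r - 3)*(r + 1)*(r^2 - 2*r - 15) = (r - 3)*(r + 1)*(r + 3)*(r - 5)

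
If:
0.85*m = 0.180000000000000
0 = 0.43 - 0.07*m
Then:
No Solution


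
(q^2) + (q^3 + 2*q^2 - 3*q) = q^3 + 3*q^2 - 3*q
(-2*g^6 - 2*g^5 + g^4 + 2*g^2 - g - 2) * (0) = 0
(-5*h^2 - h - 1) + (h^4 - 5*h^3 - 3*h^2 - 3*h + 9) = h^4 - 5*h^3 - 8*h^2 - 4*h + 8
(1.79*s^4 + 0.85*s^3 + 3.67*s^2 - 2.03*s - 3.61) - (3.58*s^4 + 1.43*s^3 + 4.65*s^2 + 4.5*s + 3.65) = -1.79*s^4 - 0.58*s^3 - 0.98*s^2 - 6.53*s - 7.26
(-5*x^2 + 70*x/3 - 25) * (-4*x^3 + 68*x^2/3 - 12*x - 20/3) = 20*x^5 - 620*x^4/3 + 6200*x^3/9 - 2440*x^2/3 + 1300*x/9 + 500/3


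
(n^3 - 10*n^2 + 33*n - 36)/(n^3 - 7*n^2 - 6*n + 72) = (n^2 - 6*n + 9)/(n^2 - 3*n - 18)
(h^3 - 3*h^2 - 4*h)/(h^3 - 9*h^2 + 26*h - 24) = h*(h + 1)/(h^2 - 5*h + 6)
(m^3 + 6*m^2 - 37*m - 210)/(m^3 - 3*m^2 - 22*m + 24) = (m^2 + 12*m + 35)/(m^2 + 3*m - 4)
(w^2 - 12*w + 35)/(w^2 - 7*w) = (w - 5)/w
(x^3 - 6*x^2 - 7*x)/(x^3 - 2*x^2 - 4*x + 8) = x*(x^2 - 6*x - 7)/(x^3 - 2*x^2 - 4*x + 8)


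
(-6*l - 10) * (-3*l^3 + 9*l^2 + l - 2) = 18*l^4 - 24*l^3 - 96*l^2 + 2*l + 20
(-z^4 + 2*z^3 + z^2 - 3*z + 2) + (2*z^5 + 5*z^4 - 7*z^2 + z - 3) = 2*z^5 + 4*z^4 + 2*z^3 - 6*z^2 - 2*z - 1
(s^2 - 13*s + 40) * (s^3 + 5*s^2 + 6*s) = s^5 - 8*s^4 - 19*s^3 + 122*s^2 + 240*s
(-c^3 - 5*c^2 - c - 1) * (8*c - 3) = -8*c^4 - 37*c^3 + 7*c^2 - 5*c + 3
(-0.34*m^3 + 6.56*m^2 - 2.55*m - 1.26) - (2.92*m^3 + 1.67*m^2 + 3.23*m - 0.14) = -3.26*m^3 + 4.89*m^2 - 5.78*m - 1.12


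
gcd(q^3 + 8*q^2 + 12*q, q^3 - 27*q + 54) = q + 6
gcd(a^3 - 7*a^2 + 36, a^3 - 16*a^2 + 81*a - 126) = a^2 - 9*a + 18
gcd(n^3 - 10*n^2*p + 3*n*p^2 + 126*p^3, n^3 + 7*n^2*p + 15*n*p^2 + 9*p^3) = n + 3*p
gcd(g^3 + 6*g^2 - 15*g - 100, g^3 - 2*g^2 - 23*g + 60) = g^2 + g - 20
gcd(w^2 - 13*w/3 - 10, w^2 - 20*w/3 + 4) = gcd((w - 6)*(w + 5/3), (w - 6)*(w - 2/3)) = w - 6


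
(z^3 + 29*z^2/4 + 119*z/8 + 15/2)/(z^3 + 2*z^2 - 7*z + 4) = (8*z^2 + 26*z + 15)/(8*(z^2 - 2*z + 1))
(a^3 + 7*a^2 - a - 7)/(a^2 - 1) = a + 7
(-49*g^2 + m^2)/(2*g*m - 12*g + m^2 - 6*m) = (-49*g^2 + m^2)/(2*g*m - 12*g + m^2 - 6*m)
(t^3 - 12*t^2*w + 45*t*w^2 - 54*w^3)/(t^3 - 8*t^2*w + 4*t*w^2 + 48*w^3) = (t^2 - 6*t*w + 9*w^2)/(t^2 - 2*t*w - 8*w^2)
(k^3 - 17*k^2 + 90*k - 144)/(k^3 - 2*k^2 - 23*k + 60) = (k^2 - 14*k + 48)/(k^2 + k - 20)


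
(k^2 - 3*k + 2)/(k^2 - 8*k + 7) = (k - 2)/(k - 7)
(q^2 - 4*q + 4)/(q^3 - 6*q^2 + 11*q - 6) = (q - 2)/(q^2 - 4*q + 3)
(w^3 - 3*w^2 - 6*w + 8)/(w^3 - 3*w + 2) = (w - 4)/(w - 1)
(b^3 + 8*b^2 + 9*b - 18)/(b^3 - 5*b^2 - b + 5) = (b^2 + 9*b + 18)/(b^2 - 4*b - 5)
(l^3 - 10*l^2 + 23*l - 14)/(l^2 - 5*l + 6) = (l^2 - 8*l + 7)/(l - 3)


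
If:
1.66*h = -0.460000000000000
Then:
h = -0.28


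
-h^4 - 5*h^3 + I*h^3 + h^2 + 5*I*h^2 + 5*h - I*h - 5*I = (h + 5)*(h - I)*(I*h - I)*(I*h + I)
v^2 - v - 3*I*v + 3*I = (v - 1)*(v - 3*I)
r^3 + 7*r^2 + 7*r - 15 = (r - 1)*(r + 3)*(r + 5)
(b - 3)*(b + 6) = b^2 + 3*b - 18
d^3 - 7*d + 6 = (d - 2)*(d - 1)*(d + 3)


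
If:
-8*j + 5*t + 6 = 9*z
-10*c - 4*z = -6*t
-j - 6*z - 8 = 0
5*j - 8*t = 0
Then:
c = 26/9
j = 16/3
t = 10/3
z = -20/9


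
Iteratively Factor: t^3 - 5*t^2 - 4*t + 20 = (t + 2)*(t^2 - 7*t + 10) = (t - 5)*(t + 2)*(t - 2)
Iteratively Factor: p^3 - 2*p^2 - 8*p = (p + 2)*(p^2 - 4*p) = (p - 4)*(p + 2)*(p)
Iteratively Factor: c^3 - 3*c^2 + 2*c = (c - 1)*(c^2 - 2*c) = (c - 2)*(c - 1)*(c)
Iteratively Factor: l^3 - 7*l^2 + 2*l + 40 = (l - 4)*(l^2 - 3*l - 10) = (l - 4)*(l + 2)*(l - 5)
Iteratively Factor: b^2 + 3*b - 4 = (b + 4)*(b - 1)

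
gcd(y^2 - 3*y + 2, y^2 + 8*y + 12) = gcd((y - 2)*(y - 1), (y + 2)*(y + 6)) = 1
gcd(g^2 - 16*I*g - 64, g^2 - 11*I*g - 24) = g - 8*I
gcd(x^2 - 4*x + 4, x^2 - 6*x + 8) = x - 2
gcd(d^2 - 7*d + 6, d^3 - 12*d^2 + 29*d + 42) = d - 6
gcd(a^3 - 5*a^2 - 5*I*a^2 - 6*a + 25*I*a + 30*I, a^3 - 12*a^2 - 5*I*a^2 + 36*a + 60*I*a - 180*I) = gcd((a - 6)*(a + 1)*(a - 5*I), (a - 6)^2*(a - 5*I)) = a^2 + a*(-6 - 5*I) + 30*I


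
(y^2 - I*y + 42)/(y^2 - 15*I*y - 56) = (y + 6*I)/(y - 8*I)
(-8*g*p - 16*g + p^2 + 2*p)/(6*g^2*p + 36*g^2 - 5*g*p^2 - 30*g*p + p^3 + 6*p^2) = (-8*g*p - 16*g + p^2 + 2*p)/(6*g^2*p + 36*g^2 - 5*g*p^2 - 30*g*p + p^3 + 6*p^2)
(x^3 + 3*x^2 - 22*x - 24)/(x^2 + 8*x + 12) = (x^2 - 3*x - 4)/(x + 2)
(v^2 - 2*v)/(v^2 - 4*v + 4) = v/(v - 2)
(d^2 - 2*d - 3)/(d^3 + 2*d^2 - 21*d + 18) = (d + 1)/(d^2 + 5*d - 6)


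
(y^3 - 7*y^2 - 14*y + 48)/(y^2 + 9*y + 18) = (y^2 - 10*y + 16)/(y + 6)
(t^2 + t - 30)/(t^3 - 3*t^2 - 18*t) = (-t^2 - t + 30)/(t*(-t^2 + 3*t + 18))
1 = 1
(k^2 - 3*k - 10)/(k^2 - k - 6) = (k - 5)/(k - 3)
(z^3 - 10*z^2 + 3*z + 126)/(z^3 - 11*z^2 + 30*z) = (z^2 - 4*z - 21)/(z*(z - 5))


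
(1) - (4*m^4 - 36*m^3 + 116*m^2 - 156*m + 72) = -4*m^4 + 36*m^3 - 116*m^2 + 156*m - 71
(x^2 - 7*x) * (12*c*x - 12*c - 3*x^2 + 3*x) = 12*c*x^3 - 96*c*x^2 + 84*c*x - 3*x^4 + 24*x^3 - 21*x^2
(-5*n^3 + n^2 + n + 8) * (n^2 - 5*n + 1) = -5*n^5 + 26*n^4 - 9*n^3 + 4*n^2 - 39*n + 8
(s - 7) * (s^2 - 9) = s^3 - 7*s^2 - 9*s + 63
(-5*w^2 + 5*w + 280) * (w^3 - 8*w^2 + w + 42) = -5*w^5 + 45*w^4 + 235*w^3 - 2445*w^2 + 490*w + 11760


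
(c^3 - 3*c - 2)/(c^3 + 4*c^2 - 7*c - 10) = (c + 1)/(c + 5)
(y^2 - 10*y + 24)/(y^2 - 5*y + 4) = (y - 6)/(y - 1)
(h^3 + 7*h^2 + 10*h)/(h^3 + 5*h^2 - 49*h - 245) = h*(h + 2)/(h^2 - 49)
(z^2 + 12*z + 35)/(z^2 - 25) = (z + 7)/(z - 5)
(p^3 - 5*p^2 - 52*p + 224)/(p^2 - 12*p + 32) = p + 7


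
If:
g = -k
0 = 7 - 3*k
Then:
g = -7/3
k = 7/3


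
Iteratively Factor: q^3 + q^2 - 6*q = (q - 2)*(q^2 + 3*q) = q*(q - 2)*(q + 3)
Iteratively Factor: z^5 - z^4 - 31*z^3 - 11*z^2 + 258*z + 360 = (z + 2)*(z^4 - 3*z^3 - 25*z^2 + 39*z + 180) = (z - 5)*(z + 2)*(z^3 + 2*z^2 - 15*z - 36) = (z - 5)*(z + 2)*(z + 3)*(z^2 - z - 12) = (z - 5)*(z - 4)*(z + 2)*(z + 3)*(z + 3)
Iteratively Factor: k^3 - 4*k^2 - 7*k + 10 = (k + 2)*(k^2 - 6*k + 5) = (k - 1)*(k + 2)*(k - 5)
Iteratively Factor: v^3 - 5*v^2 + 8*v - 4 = (v - 1)*(v^2 - 4*v + 4) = (v - 2)*(v - 1)*(v - 2)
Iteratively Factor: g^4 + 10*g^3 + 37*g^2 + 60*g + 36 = (g + 2)*(g^3 + 8*g^2 + 21*g + 18) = (g + 2)*(g + 3)*(g^2 + 5*g + 6) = (g + 2)^2*(g + 3)*(g + 3)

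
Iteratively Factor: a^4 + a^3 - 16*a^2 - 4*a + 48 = (a + 2)*(a^3 - a^2 - 14*a + 24) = (a - 3)*(a + 2)*(a^2 + 2*a - 8) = (a - 3)*(a + 2)*(a + 4)*(a - 2)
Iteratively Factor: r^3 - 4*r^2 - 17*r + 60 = (r - 3)*(r^2 - r - 20) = (r - 3)*(r + 4)*(r - 5)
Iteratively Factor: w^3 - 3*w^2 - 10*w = (w)*(w^2 - 3*w - 10) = w*(w - 5)*(w + 2)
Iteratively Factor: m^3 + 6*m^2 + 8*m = (m + 4)*(m^2 + 2*m) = (m + 2)*(m + 4)*(m)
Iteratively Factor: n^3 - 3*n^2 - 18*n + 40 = (n + 4)*(n^2 - 7*n + 10) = (n - 2)*(n + 4)*(n - 5)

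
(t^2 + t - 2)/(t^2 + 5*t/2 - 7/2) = 2*(t + 2)/(2*t + 7)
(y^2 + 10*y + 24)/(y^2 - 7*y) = (y^2 + 10*y + 24)/(y*(y - 7))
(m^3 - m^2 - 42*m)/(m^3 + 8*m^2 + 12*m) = (m - 7)/(m + 2)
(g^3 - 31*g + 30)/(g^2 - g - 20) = (g^2 + 5*g - 6)/(g + 4)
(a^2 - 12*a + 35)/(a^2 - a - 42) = (a - 5)/(a + 6)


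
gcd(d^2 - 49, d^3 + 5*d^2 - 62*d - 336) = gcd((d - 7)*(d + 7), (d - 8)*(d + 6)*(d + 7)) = d + 7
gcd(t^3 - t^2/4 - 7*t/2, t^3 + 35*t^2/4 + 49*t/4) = t^2 + 7*t/4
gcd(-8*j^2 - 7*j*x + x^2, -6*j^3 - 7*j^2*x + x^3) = j + x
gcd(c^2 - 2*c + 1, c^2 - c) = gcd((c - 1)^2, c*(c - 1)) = c - 1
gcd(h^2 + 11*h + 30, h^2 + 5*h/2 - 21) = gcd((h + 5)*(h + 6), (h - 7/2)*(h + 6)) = h + 6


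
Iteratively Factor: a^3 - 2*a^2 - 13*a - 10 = (a - 5)*(a^2 + 3*a + 2) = (a - 5)*(a + 1)*(a + 2)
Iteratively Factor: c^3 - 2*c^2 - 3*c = (c)*(c^2 - 2*c - 3) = c*(c - 3)*(c + 1)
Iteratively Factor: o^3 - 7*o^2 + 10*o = (o - 2)*(o^2 - 5*o) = (o - 5)*(o - 2)*(o)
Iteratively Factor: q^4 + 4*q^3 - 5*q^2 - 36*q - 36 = (q + 3)*(q^3 + q^2 - 8*q - 12) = (q + 2)*(q + 3)*(q^2 - q - 6) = (q - 3)*(q + 2)*(q + 3)*(q + 2)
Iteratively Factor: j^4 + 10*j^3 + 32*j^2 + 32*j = (j + 4)*(j^3 + 6*j^2 + 8*j) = (j + 2)*(j + 4)*(j^2 + 4*j) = j*(j + 2)*(j + 4)*(j + 4)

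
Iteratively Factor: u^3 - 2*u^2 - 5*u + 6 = (u - 1)*(u^2 - u - 6) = (u - 1)*(u + 2)*(u - 3)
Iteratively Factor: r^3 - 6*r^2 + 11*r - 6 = (r - 1)*(r^2 - 5*r + 6) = (r - 2)*(r - 1)*(r - 3)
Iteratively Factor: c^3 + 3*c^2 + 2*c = (c + 2)*(c^2 + c) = c*(c + 2)*(c + 1)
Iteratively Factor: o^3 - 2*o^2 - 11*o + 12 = (o + 3)*(o^2 - 5*o + 4) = (o - 4)*(o + 3)*(o - 1)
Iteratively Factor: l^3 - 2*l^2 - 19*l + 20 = (l - 1)*(l^2 - l - 20) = (l - 5)*(l - 1)*(l + 4)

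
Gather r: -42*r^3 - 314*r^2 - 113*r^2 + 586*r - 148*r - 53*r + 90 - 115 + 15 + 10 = -42*r^3 - 427*r^2 + 385*r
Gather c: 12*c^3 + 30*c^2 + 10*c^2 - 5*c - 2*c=12*c^3 + 40*c^2 - 7*c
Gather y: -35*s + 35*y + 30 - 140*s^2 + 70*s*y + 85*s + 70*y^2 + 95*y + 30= -140*s^2 + 50*s + 70*y^2 + y*(70*s + 130) + 60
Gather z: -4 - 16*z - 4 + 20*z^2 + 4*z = 20*z^2 - 12*z - 8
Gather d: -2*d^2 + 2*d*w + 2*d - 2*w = -2*d^2 + d*(2*w + 2) - 2*w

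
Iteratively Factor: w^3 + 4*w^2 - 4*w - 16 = (w + 4)*(w^2 - 4) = (w + 2)*(w + 4)*(w - 2)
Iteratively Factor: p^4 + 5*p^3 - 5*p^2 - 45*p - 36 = (p + 3)*(p^3 + 2*p^2 - 11*p - 12) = (p + 3)*(p + 4)*(p^2 - 2*p - 3) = (p + 1)*(p + 3)*(p + 4)*(p - 3)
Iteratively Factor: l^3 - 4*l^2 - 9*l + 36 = (l - 4)*(l^2 - 9) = (l - 4)*(l - 3)*(l + 3)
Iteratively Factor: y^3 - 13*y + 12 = (y - 1)*(y^2 + y - 12) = (y - 1)*(y + 4)*(y - 3)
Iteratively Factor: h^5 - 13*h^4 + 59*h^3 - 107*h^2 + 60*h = (h)*(h^4 - 13*h^3 + 59*h^2 - 107*h + 60) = h*(h - 1)*(h^3 - 12*h^2 + 47*h - 60) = h*(h - 5)*(h - 1)*(h^2 - 7*h + 12) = h*(h - 5)*(h - 3)*(h - 1)*(h - 4)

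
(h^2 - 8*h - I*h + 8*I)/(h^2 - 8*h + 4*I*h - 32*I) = (h - I)/(h + 4*I)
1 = 1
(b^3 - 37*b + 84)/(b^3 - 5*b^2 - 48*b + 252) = (b^2 - 7*b + 12)/(b^2 - 12*b + 36)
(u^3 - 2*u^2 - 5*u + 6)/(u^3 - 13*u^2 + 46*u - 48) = (u^2 + u - 2)/(u^2 - 10*u + 16)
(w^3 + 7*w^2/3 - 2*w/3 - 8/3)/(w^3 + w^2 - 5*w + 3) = (3*w^2 + 10*w + 8)/(3*(w^2 + 2*w - 3))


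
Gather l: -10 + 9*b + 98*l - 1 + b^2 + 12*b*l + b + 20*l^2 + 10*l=b^2 + 10*b + 20*l^2 + l*(12*b + 108) - 11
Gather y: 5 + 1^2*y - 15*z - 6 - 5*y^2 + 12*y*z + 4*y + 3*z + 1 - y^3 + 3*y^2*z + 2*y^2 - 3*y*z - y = -y^3 + y^2*(3*z - 3) + y*(9*z + 4) - 12*z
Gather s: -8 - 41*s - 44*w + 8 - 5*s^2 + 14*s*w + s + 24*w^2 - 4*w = -5*s^2 + s*(14*w - 40) + 24*w^2 - 48*w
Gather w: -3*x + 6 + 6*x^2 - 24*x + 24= 6*x^2 - 27*x + 30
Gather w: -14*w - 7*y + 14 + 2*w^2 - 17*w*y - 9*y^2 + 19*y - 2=2*w^2 + w*(-17*y - 14) - 9*y^2 + 12*y + 12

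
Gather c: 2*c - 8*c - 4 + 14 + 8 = 18 - 6*c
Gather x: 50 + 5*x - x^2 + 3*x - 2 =-x^2 + 8*x + 48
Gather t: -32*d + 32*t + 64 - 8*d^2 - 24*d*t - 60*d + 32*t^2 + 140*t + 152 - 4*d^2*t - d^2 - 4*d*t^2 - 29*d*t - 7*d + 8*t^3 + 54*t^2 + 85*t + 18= -9*d^2 - 99*d + 8*t^3 + t^2*(86 - 4*d) + t*(-4*d^2 - 53*d + 257) + 234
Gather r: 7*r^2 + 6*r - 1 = 7*r^2 + 6*r - 1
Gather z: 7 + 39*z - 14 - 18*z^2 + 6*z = -18*z^2 + 45*z - 7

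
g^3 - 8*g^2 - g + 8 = (g - 8)*(g - 1)*(g + 1)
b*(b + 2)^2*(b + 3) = b^4 + 7*b^3 + 16*b^2 + 12*b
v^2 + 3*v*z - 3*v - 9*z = (v - 3)*(v + 3*z)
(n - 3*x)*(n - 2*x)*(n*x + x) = n^3*x - 5*n^2*x^2 + n^2*x + 6*n*x^3 - 5*n*x^2 + 6*x^3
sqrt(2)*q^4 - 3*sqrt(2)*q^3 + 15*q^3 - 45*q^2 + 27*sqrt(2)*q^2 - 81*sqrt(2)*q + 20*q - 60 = (q - 3)*(q + 2*sqrt(2))*(q + 5*sqrt(2))*(sqrt(2)*q + 1)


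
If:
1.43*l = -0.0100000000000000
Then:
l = -0.01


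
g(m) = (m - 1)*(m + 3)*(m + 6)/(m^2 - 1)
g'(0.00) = -9.00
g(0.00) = 18.00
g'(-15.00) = 0.95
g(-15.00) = -7.71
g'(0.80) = -2.09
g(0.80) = 14.36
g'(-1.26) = -146.93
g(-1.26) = -31.72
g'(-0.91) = -1233.57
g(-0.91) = 118.20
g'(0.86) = -1.89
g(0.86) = 14.24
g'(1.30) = -0.89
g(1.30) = 13.65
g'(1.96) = -0.14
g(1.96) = 13.34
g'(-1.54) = -33.29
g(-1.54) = -12.06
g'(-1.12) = -693.44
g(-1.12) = -76.45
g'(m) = -2*m*(m - 1)*(m + 3)*(m + 6)/(m^2 - 1)^2 + (m - 1)*(m + 3)/(m^2 - 1) + (m - 1)*(m + 6)/(m^2 - 1) + (m + 3)*(m + 6)/(m^2 - 1)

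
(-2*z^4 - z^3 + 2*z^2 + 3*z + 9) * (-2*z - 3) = 4*z^5 + 8*z^4 - z^3 - 12*z^2 - 27*z - 27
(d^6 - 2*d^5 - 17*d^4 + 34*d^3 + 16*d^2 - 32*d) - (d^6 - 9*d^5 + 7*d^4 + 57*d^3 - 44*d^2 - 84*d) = 7*d^5 - 24*d^4 - 23*d^3 + 60*d^2 + 52*d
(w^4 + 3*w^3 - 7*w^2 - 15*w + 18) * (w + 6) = w^5 + 9*w^4 + 11*w^3 - 57*w^2 - 72*w + 108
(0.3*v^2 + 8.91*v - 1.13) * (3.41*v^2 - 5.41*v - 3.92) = 1.023*v^4 + 28.7601*v^3 - 53.2324*v^2 - 28.8139*v + 4.4296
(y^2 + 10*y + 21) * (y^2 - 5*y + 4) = y^4 + 5*y^3 - 25*y^2 - 65*y + 84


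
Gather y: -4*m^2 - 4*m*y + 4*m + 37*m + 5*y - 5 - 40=-4*m^2 + 41*m + y*(5 - 4*m) - 45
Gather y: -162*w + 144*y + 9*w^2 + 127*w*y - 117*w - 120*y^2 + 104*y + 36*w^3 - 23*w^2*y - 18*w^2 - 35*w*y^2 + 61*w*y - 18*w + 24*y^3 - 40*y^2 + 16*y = 36*w^3 - 9*w^2 - 297*w + 24*y^3 + y^2*(-35*w - 160) + y*(-23*w^2 + 188*w + 264)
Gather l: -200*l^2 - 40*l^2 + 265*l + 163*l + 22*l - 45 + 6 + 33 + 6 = -240*l^2 + 450*l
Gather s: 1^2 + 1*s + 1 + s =2*s + 2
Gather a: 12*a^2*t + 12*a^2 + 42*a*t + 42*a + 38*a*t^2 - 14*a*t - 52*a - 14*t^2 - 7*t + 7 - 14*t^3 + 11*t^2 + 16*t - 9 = a^2*(12*t + 12) + a*(38*t^2 + 28*t - 10) - 14*t^3 - 3*t^2 + 9*t - 2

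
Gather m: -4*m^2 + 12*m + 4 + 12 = -4*m^2 + 12*m + 16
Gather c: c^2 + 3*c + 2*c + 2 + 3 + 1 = c^2 + 5*c + 6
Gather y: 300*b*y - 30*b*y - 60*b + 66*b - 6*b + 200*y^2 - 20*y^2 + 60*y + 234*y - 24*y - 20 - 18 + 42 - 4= 180*y^2 + y*(270*b + 270)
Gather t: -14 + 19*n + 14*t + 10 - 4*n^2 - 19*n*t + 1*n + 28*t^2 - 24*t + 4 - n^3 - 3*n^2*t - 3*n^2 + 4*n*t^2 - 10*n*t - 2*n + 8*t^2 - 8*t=-n^3 - 7*n^2 + 18*n + t^2*(4*n + 36) + t*(-3*n^2 - 29*n - 18)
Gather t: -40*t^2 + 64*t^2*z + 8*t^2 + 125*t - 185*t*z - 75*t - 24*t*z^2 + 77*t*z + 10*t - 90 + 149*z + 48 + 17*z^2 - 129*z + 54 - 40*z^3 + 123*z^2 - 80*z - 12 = t^2*(64*z - 32) + t*(-24*z^2 - 108*z + 60) - 40*z^3 + 140*z^2 - 60*z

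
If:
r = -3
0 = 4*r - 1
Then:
No Solution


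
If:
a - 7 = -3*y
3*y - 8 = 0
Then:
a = -1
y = 8/3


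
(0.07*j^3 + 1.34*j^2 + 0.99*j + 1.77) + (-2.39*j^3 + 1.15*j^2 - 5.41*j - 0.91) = -2.32*j^3 + 2.49*j^2 - 4.42*j + 0.86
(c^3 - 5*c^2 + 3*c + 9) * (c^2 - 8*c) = c^5 - 13*c^4 + 43*c^3 - 15*c^2 - 72*c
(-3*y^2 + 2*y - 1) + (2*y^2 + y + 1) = -y^2 + 3*y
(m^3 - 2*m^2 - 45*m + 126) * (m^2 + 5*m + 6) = m^5 + 3*m^4 - 49*m^3 - 111*m^2 + 360*m + 756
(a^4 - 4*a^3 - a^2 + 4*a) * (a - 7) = a^5 - 11*a^4 + 27*a^3 + 11*a^2 - 28*a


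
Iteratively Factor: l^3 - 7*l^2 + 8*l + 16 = (l - 4)*(l^2 - 3*l - 4) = (l - 4)^2*(l + 1)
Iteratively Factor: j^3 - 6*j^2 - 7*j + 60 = (j - 5)*(j^2 - j - 12) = (j - 5)*(j + 3)*(j - 4)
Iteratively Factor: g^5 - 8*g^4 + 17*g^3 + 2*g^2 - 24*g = (g)*(g^4 - 8*g^3 + 17*g^2 + 2*g - 24) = g*(g + 1)*(g^3 - 9*g^2 + 26*g - 24) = g*(g - 3)*(g + 1)*(g^2 - 6*g + 8) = g*(g - 3)*(g - 2)*(g + 1)*(g - 4)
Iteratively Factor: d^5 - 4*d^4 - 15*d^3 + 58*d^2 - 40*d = (d - 2)*(d^4 - 2*d^3 - 19*d^2 + 20*d) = d*(d - 2)*(d^3 - 2*d^2 - 19*d + 20) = d*(d - 2)*(d - 1)*(d^2 - d - 20) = d*(d - 5)*(d - 2)*(d - 1)*(d + 4)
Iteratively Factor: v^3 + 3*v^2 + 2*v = (v)*(v^2 + 3*v + 2) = v*(v + 2)*(v + 1)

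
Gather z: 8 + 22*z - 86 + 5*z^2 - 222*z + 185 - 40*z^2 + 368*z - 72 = -35*z^2 + 168*z + 35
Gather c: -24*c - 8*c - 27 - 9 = -32*c - 36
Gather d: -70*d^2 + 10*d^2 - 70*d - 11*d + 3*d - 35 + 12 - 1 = -60*d^2 - 78*d - 24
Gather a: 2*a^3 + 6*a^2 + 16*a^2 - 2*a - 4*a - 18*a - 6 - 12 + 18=2*a^3 + 22*a^2 - 24*a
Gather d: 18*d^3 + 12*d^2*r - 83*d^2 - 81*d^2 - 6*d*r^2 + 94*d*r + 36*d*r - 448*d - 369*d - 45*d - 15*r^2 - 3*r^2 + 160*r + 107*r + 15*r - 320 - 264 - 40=18*d^3 + d^2*(12*r - 164) + d*(-6*r^2 + 130*r - 862) - 18*r^2 + 282*r - 624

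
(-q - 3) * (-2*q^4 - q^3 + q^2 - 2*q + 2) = 2*q^5 + 7*q^4 + 2*q^3 - q^2 + 4*q - 6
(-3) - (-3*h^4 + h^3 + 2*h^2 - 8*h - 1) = 3*h^4 - h^3 - 2*h^2 + 8*h - 2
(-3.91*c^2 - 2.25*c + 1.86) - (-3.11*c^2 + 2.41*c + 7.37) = -0.8*c^2 - 4.66*c - 5.51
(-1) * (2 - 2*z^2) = 2*z^2 - 2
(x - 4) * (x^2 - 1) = x^3 - 4*x^2 - x + 4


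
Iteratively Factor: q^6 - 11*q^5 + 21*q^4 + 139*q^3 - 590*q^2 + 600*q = (q - 2)*(q^5 - 9*q^4 + 3*q^3 + 145*q^2 - 300*q) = (q - 5)*(q - 2)*(q^4 - 4*q^3 - 17*q^2 + 60*q) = (q - 5)*(q - 3)*(q - 2)*(q^3 - q^2 - 20*q) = (q - 5)*(q - 3)*(q - 2)*(q + 4)*(q^2 - 5*q) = q*(q - 5)*(q - 3)*(q - 2)*(q + 4)*(q - 5)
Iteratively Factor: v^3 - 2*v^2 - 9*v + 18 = (v + 3)*(v^2 - 5*v + 6) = (v - 3)*(v + 3)*(v - 2)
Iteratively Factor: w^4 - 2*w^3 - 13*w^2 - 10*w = (w - 5)*(w^3 + 3*w^2 + 2*w) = w*(w - 5)*(w^2 + 3*w + 2) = w*(w - 5)*(w + 1)*(w + 2)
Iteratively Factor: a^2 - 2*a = (a)*(a - 2)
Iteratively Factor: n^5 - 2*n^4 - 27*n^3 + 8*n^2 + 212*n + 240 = (n + 3)*(n^4 - 5*n^3 - 12*n^2 + 44*n + 80) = (n + 2)*(n + 3)*(n^3 - 7*n^2 + 2*n + 40) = (n - 5)*(n + 2)*(n + 3)*(n^2 - 2*n - 8) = (n - 5)*(n - 4)*(n + 2)*(n + 3)*(n + 2)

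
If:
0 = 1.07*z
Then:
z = 0.00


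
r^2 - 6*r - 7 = (r - 7)*(r + 1)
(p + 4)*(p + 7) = p^2 + 11*p + 28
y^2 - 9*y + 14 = (y - 7)*(y - 2)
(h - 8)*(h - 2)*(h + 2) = h^3 - 8*h^2 - 4*h + 32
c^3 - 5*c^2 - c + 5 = (c - 5)*(c - 1)*(c + 1)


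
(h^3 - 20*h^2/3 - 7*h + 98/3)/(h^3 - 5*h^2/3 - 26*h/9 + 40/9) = 3*(3*h^2 - 14*h - 49)/(9*h^2 + 3*h - 20)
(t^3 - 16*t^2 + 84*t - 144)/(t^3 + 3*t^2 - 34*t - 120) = (t^2 - 10*t + 24)/(t^2 + 9*t + 20)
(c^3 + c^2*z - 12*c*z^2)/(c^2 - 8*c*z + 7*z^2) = c*(c^2 + c*z - 12*z^2)/(c^2 - 8*c*z + 7*z^2)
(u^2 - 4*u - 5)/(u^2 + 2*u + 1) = (u - 5)/(u + 1)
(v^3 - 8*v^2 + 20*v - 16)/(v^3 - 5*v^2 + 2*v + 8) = (v - 2)/(v + 1)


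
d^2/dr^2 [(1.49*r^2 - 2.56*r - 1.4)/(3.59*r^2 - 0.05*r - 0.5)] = (-65.452162*r^3 - 92.21274*r^2 - 26.0634*r - 4.16)/(46.268279*r^6 - 1.933215*r^5 - 19.305225*r^4 + 0.538375*r^3 + 2.68875*r^2 - 0.0375*r - 0.125)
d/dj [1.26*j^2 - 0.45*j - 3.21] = 2.52*j - 0.45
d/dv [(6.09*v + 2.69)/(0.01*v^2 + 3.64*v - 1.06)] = (0.0609*v^2 + 22.1676*v - (0.02*v + 3.64)*(6.09*v + 2.69) - 6.4554)/(0.01*v^2 + 3.64*v - 1.06)^2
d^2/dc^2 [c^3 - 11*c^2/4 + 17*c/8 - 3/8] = 6*c - 11/2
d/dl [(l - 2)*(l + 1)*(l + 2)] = 3*l^2 + 2*l - 4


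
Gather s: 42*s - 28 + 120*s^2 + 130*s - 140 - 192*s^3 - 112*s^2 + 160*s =-192*s^3 + 8*s^2 + 332*s - 168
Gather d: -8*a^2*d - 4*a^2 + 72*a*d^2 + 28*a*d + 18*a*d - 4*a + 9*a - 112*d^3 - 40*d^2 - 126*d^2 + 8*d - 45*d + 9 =-4*a^2 + 5*a - 112*d^3 + d^2*(72*a - 166) + d*(-8*a^2 + 46*a - 37) + 9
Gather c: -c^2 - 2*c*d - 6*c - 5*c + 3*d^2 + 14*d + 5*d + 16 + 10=-c^2 + c*(-2*d - 11) + 3*d^2 + 19*d + 26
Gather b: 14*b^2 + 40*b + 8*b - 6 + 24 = 14*b^2 + 48*b + 18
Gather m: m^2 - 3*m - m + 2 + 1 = m^2 - 4*m + 3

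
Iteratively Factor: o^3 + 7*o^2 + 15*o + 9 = (o + 3)*(o^2 + 4*o + 3) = (o + 1)*(o + 3)*(o + 3)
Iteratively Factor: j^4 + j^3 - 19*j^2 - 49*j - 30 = (j + 1)*(j^3 - 19*j - 30) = (j - 5)*(j + 1)*(j^2 + 5*j + 6) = (j - 5)*(j + 1)*(j + 2)*(j + 3)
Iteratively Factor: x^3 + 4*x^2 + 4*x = (x)*(x^2 + 4*x + 4) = x*(x + 2)*(x + 2)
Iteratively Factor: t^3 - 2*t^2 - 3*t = (t)*(t^2 - 2*t - 3) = t*(t + 1)*(t - 3)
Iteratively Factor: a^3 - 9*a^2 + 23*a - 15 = (a - 3)*(a^2 - 6*a + 5) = (a - 5)*(a - 3)*(a - 1)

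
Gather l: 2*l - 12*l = -10*l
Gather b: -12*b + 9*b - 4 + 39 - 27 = 8 - 3*b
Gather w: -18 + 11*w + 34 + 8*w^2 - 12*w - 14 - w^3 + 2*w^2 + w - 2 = -w^3 + 10*w^2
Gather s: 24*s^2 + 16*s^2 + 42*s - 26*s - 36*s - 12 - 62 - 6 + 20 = 40*s^2 - 20*s - 60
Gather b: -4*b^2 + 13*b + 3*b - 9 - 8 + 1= -4*b^2 + 16*b - 16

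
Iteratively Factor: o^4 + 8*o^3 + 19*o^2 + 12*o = (o + 3)*(o^3 + 5*o^2 + 4*o) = (o + 1)*(o + 3)*(o^2 + 4*o) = o*(o + 1)*(o + 3)*(o + 4)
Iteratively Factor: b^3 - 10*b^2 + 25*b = (b - 5)*(b^2 - 5*b) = b*(b - 5)*(b - 5)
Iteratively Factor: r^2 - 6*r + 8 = (r - 2)*(r - 4)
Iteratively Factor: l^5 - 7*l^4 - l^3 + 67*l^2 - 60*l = (l - 1)*(l^4 - 6*l^3 - 7*l^2 + 60*l) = l*(l - 1)*(l^3 - 6*l^2 - 7*l + 60) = l*(l - 5)*(l - 1)*(l^2 - l - 12) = l*(l - 5)*(l - 1)*(l + 3)*(l - 4)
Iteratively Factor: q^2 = (q)*(q)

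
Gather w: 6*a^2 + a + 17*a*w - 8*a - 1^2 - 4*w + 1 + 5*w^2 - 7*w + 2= 6*a^2 - 7*a + 5*w^2 + w*(17*a - 11) + 2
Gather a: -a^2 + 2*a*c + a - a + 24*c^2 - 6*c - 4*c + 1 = -a^2 + 2*a*c + 24*c^2 - 10*c + 1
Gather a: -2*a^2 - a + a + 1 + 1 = 2 - 2*a^2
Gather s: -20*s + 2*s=-18*s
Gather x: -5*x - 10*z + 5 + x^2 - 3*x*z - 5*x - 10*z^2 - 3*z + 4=x^2 + x*(-3*z - 10) - 10*z^2 - 13*z + 9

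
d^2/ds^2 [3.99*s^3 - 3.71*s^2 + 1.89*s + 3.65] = 23.94*s - 7.42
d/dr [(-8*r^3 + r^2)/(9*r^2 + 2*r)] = 2*(-36*r^2 - 16*r + 1)/(81*r^2 + 36*r + 4)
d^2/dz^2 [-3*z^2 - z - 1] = -6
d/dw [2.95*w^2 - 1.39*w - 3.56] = 5.9*w - 1.39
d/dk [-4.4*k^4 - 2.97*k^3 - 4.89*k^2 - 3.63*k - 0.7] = -17.6*k^3 - 8.91*k^2 - 9.78*k - 3.63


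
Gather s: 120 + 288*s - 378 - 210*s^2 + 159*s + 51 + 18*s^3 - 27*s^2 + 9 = 18*s^3 - 237*s^2 + 447*s - 198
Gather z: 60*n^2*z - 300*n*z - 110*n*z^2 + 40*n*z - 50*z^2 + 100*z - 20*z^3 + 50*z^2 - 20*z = -110*n*z^2 - 20*z^3 + z*(60*n^2 - 260*n + 80)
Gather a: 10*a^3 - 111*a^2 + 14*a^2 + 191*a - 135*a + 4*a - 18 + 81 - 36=10*a^3 - 97*a^2 + 60*a + 27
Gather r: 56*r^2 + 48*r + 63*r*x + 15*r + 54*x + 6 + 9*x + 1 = 56*r^2 + r*(63*x + 63) + 63*x + 7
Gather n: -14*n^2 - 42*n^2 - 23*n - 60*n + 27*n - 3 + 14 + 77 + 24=-56*n^2 - 56*n + 112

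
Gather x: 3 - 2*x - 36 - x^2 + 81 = -x^2 - 2*x + 48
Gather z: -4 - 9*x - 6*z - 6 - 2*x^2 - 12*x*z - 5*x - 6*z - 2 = -2*x^2 - 14*x + z*(-12*x - 12) - 12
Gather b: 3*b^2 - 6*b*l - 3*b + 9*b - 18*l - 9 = 3*b^2 + b*(6 - 6*l) - 18*l - 9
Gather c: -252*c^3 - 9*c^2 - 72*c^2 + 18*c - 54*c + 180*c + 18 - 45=-252*c^3 - 81*c^2 + 144*c - 27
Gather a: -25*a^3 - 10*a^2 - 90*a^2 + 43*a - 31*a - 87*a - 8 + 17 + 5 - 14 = -25*a^3 - 100*a^2 - 75*a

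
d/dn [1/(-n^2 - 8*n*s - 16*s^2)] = 2*(n + 4*s)/(n^2 + 8*n*s + 16*s^2)^2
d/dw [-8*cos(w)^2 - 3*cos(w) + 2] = (16*cos(w) + 3)*sin(w)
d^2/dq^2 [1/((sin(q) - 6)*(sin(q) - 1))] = (-4*sin(q)^3 + 17*sin(q)^2 - 2*sin(q) - 86)/((sin(q) - 6)^3*(sin(q) - 1)^2)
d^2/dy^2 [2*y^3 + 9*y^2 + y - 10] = 12*y + 18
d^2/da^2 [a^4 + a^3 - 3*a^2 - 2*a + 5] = 12*a^2 + 6*a - 6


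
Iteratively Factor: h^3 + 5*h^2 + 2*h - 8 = (h + 2)*(h^2 + 3*h - 4) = (h - 1)*(h + 2)*(h + 4)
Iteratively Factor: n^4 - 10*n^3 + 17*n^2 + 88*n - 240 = (n + 3)*(n^3 - 13*n^2 + 56*n - 80) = (n - 4)*(n + 3)*(n^2 - 9*n + 20) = (n - 4)^2*(n + 3)*(n - 5)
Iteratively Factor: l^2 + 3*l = (l)*(l + 3)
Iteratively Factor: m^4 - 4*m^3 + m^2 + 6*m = (m)*(m^3 - 4*m^2 + m + 6) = m*(m - 2)*(m^2 - 2*m - 3) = m*(m - 3)*(m - 2)*(m + 1)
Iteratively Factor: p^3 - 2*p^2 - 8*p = (p)*(p^2 - 2*p - 8) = p*(p + 2)*(p - 4)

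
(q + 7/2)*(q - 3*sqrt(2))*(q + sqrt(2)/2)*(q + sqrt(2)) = q^4 - 3*sqrt(2)*q^3/2 + 7*q^3/2 - 8*q^2 - 21*sqrt(2)*q^2/4 - 28*q - 3*sqrt(2)*q - 21*sqrt(2)/2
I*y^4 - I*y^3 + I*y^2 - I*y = y*(y - I)*(y + I)*(I*y - I)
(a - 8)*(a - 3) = a^2 - 11*a + 24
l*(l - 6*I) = l^2 - 6*I*l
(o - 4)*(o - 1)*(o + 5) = o^3 - 21*o + 20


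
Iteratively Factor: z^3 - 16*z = (z)*(z^2 - 16) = z*(z - 4)*(z + 4)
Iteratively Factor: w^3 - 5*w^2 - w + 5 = (w - 5)*(w^2 - 1) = (w - 5)*(w + 1)*(w - 1)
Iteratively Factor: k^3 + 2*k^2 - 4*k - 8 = (k + 2)*(k^2 - 4) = (k + 2)^2*(k - 2)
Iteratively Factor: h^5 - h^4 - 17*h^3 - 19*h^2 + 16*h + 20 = (h + 2)*(h^4 - 3*h^3 - 11*h^2 + 3*h + 10) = (h + 1)*(h + 2)*(h^3 - 4*h^2 - 7*h + 10) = (h + 1)*(h + 2)^2*(h^2 - 6*h + 5) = (h - 1)*(h + 1)*(h + 2)^2*(h - 5)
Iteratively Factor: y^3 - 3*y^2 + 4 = (y - 2)*(y^2 - y - 2) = (y - 2)*(y + 1)*(y - 2)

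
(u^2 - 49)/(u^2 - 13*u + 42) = (u + 7)/(u - 6)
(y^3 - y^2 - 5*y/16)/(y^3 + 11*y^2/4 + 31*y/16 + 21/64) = 4*y*(4*y - 5)/(16*y^2 + 40*y + 21)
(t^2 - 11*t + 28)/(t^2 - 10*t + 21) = (t - 4)/(t - 3)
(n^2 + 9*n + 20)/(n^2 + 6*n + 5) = (n + 4)/(n + 1)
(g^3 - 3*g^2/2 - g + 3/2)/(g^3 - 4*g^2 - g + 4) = (g - 3/2)/(g - 4)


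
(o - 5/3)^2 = o^2 - 10*o/3 + 25/9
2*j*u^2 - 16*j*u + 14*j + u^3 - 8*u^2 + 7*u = (2*j + u)*(u - 7)*(u - 1)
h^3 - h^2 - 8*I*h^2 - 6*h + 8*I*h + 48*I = (h - 3)*(h + 2)*(h - 8*I)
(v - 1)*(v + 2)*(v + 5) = v^3 + 6*v^2 + 3*v - 10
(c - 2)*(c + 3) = c^2 + c - 6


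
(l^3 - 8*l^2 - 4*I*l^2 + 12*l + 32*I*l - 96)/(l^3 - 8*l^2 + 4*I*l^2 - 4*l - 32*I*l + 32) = (l - 6*I)/(l + 2*I)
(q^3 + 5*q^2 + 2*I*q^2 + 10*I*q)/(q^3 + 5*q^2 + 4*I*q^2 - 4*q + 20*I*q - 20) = q/(q + 2*I)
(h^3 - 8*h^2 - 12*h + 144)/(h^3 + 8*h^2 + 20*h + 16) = (h^2 - 12*h + 36)/(h^2 + 4*h + 4)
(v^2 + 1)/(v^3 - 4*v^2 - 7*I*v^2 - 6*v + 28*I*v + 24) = (v + I)/(v^2 + v*(-4 - 6*I) + 24*I)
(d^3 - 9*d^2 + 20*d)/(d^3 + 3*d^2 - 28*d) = (d - 5)/(d + 7)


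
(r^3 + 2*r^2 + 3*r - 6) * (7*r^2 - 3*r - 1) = 7*r^5 + 11*r^4 + 14*r^3 - 53*r^2 + 15*r + 6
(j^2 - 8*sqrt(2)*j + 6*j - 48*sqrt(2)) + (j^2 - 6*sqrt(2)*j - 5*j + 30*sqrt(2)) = 2*j^2 - 14*sqrt(2)*j + j - 18*sqrt(2)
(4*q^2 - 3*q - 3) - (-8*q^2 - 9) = 12*q^2 - 3*q + 6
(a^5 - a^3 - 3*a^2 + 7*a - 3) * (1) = a^5 - a^3 - 3*a^2 + 7*a - 3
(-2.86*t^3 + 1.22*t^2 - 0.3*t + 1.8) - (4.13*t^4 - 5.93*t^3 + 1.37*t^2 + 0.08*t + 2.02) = -4.13*t^4 + 3.07*t^3 - 0.15*t^2 - 0.38*t - 0.22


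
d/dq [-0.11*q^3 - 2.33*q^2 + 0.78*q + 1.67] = -0.33*q^2 - 4.66*q + 0.78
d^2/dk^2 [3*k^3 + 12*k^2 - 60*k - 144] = 18*k + 24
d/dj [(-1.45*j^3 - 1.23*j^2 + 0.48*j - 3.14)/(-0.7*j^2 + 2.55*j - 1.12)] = (1.015*j^4 - 7.395*j^3 + 2.0715*j^2 - 1.6408*j + 7.4694)/(0.49*j^4 - 3.57*j^3 + 8.0705*j^2 - 5.712*j + 1.2544)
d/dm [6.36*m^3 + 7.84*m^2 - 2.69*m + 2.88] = 19.08*m^2 + 15.68*m - 2.69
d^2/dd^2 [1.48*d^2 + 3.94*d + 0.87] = 2.96000000000000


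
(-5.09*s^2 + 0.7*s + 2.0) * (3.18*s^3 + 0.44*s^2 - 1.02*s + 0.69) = -16.1862*s^5 - 0.0135999999999998*s^4 + 11.8598*s^3 - 3.3461*s^2 - 1.557*s + 1.38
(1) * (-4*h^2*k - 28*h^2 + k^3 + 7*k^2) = -4*h^2*k - 28*h^2 + k^3 + 7*k^2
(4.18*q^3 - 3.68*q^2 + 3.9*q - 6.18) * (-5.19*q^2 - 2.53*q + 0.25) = -21.6942*q^5 + 8.5238*q^4 - 9.8856*q^3 + 21.2872*q^2 + 16.6104*q - 1.545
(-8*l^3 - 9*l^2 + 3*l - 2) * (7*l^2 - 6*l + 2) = -56*l^5 - 15*l^4 + 59*l^3 - 50*l^2 + 18*l - 4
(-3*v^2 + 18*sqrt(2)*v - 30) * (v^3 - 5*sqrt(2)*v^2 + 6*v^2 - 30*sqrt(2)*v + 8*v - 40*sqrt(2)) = -3*v^5 - 18*v^4 + 33*sqrt(2)*v^4 - 234*v^3 + 198*sqrt(2)*v^3 - 1260*v^2 + 414*sqrt(2)*v^2 - 1680*v + 900*sqrt(2)*v + 1200*sqrt(2)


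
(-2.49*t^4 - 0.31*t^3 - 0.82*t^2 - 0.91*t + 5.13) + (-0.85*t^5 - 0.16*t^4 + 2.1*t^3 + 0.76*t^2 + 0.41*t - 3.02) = -0.85*t^5 - 2.65*t^4 + 1.79*t^3 - 0.0599999999999999*t^2 - 0.5*t + 2.11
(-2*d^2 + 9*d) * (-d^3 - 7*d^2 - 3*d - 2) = 2*d^5 + 5*d^4 - 57*d^3 - 23*d^2 - 18*d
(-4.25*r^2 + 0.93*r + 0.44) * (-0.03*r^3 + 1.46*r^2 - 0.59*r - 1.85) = 0.1275*r^5 - 6.2329*r^4 + 3.8521*r^3 + 7.9562*r^2 - 1.9801*r - 0.814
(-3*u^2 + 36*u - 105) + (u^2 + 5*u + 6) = -2*u^2 + 41*u - 99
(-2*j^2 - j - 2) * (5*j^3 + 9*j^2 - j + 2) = -10*j^5 - 23*j^4 - 17*j^3 - 21*j^2 - 4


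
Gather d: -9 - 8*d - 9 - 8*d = -16*d - 18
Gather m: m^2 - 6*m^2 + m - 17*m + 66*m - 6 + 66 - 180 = -5*m^2 + 50*m - 120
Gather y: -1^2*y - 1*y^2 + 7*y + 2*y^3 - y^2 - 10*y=2*y^3 - 2*y^2 - 4*y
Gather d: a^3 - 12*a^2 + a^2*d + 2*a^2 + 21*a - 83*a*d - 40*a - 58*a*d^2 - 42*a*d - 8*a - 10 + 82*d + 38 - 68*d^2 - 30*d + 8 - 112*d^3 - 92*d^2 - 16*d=a^3 - 10*a^2 - 27*a - 112*d^3 + d^2*(-58*a - 160) + d*(a^2 - 125*a + 36) + 36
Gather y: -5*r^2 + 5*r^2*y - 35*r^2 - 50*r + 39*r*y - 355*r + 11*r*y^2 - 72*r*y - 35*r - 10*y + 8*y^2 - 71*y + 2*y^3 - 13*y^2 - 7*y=-40*r^2 - 440*r + 2*y^3 + y^2*(11*r - 5) + y*(5*r^2 - 33*r - 88)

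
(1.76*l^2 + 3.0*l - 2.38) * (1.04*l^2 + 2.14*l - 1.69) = 1.8304*l^4 + 6.8864*l^3 + 0.9704*l^2 - 10.1632*l + 4.0222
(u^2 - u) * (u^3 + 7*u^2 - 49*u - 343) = u^5 + 6*u^4 - 56*u^3 - 294*u^2 + 343*u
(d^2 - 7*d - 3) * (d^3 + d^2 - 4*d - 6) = d^5 - 6*d^4 - 14*d^3 + 19*d^2 + 54*d + 18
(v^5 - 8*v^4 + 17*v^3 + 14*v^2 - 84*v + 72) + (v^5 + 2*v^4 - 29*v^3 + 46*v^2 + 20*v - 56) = 2*v^5 - 6*v^4 - 12*v^3 + 60*v^2 - 64*v + 16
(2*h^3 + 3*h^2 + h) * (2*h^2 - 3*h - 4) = 4*h^5 - 15*h^3 - 15*h^2 - 4*h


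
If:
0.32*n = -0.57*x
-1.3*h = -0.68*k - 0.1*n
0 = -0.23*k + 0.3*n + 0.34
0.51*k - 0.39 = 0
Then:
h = 0.36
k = 0.76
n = -0.55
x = 0.31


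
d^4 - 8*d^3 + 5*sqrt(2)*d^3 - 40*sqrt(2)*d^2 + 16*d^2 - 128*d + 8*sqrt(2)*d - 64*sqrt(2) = (d - 8)*(d + sqrt(2))*(d + 2*sqrt(2))^2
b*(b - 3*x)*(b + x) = b^3 - 2*b^2*x - 3*b*x^2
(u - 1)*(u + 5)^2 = u^3 + 9*u^2 + 15*u - 25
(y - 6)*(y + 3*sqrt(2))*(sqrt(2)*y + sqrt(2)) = sqrt(2)*y^3 - 5*sqrt(2)*y^2 + 6*y^2 - 30*y - 6*sqrt(2)*y - 36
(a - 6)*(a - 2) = a^2 - 8*a + 12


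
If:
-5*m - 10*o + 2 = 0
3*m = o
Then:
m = 2/35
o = 6/35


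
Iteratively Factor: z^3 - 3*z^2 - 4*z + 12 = (z - 2)*(z^2 - z - 6) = (z - 3)*(z - 2)*(z + 2)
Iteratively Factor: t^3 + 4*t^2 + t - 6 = (t - 1)*(t^2 + 5*t + 6) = (t - 1)*(t + 2)*(t + 3)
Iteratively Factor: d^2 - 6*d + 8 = (d - 2)*(d - 4)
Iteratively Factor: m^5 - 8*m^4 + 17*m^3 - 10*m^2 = (m)*(m^4 - 8*m^3 + 17*m^2 - 10*m) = m^2*(m^3 - 8*m^2 + 17*m - 10) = m^2*(m - 2)*(m^2 - 6*m + 5) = m^2*(m - 5)*(m - 2)*(m - 1)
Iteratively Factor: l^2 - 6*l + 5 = (l - 1)*(l - 5)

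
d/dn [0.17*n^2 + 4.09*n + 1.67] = 0.34*n + 4.09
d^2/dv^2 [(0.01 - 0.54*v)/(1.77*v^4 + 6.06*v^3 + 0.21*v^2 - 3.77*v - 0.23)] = (-20.301192*v^7 - 92.0477880000001*v^6 - 116.970912*v^5 - 21.269682*v^4 - 29.181504*v^3 - 10.351098*v^2 - 0.120365999999999*v + 1.221692)/(5.545233*v^12 + 56.956122*v^11 + 196.976043*v^10 + 200.626929*v^9 - 221.418306*v^8 - 437.752188*v^7 + 20.841318*v^6 + 265.344165*v^5 + 40.732353*v^4 - 51.528365*v^3 - 9.773574*v^2 - 0.598299*v - 0.012167)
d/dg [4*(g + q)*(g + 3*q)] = 8*g + 16*q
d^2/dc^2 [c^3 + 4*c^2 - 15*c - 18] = 6*c + 8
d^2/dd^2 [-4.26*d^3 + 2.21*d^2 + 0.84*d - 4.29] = 4.42 - 25.56*d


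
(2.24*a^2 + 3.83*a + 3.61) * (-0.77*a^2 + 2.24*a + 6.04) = -1.7248*a^4 + 2.0685*a^3 + 19.3291*a^2 + 31.2196*a + 21.8044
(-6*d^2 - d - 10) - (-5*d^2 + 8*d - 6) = -d^2 - 9*d - 4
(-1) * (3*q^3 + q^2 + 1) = -3*q^3 - q^2 - 1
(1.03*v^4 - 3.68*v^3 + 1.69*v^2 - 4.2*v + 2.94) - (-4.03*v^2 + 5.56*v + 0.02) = 1.03*v^4 - 3.68*v^3 + 5.72*v^2 - 9.76*v + 2.92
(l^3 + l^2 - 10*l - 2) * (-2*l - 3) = -2*l^4 - 5*l^3 + 17*l^2 + 34*l + 6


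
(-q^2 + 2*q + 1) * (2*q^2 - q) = -2*q^4 + 5*q^3 - q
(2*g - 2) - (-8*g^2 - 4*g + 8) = 8*g^2 + 6*g - 10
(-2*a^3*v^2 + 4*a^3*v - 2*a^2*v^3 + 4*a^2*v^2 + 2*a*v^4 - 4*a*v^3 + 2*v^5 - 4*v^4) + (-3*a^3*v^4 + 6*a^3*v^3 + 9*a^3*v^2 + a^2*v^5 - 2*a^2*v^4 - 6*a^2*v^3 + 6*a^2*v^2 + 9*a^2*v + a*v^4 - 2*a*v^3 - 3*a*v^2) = -3*a^3*v^4 + 6*a^3*v^3 + 7*a^3*v^2 + 4*a^3*v + a^2*v^5 - 2*a^2*v^4 - 8*a^2*v^3 + 10*a^2*v^2 + 9*a^2*v + 3*a*v^4 - 6*a*v^3 - 3*a*v^2 + 2*v^5 - 4*v^4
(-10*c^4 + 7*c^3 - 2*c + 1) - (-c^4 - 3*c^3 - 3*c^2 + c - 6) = -9*c^4 + 10*c^3 + 3*c^2 - 3*c + 7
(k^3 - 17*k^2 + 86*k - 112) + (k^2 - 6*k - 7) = k^3 - 16*k^2 + 80*k - 119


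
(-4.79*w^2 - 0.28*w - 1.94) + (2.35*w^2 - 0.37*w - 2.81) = -2.44*w^2 - 0.65*w - 4.75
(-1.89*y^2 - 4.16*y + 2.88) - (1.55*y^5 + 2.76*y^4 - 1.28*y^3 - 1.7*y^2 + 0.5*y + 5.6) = -1.55*y^5 - 2.76*y^4 + 1.28*y^3 - 0.19*y^2 - 4.66*y - 2.72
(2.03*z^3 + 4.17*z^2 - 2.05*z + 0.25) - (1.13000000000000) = 2.03*z^3 + 4.17*z^2 - 2.05*z - 0.88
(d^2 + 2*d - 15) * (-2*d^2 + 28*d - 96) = -2*d^4 + 24*d^3 - 10*d^2 - 612*d + 1440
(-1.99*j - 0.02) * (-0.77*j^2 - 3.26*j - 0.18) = 1.5323*j^3 + 6.5028*j^2 + 0.4234*j + 0.0036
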